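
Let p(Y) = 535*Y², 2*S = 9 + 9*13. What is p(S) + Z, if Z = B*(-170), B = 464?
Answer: 2044535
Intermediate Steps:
S = 63 (S = (9 + 9*13)/2 = (9 + 117)/2 = (½)*126 = 63)
Z = -78880 (Z = 464*(-170) = -78880)
p(S) + Z = 535*63² - 78880 = 535*3969 - 78880 = 2123415 - 78880 = 2044535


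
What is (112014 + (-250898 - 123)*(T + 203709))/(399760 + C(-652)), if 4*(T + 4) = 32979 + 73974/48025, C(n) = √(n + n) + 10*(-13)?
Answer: -408440017922352227427/3067916494898840 + 10220454368349529*I*√326/15339582474494200 ≈ -1.3313e+5 + 12.03*I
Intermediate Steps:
C(n) = -130 + √2*√n (C(n) = √(2*n) - 130 = √2*√n - 130 = -130 + √2*√n)
T = 1583122049/192100 (T = -4 + (32979 + 73974/48025)/4 = -4 + (¼)*(1583890449/48025) = -4 + 1583890449/192100 = 1583122049/192100 ≈ 8241.1)
(112014 + (-250898 - 123)*(T + 203709))/(399760 + C(-652)) = (112014 + (-250898 - 123)*(1583122049/192100 + 203709))/(399760 + (-130 + √2*√(-652))) = (112014 - 251021*40715620949/192100)/(399760 + (-130 + √2*(2*I*√163))) = (112014 - 10220475886238929/192100)/(399760 + (-130 + 2*I*√326)) = -10220454368349529/(192100*(399630 + 2*I*√326))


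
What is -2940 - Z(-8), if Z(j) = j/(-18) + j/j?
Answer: -26473/9 ≈ -2941.4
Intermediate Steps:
Z(j) = 1 - j/18 (Z(j) = j*(-1/18) + 1 = -j/18 + 1 = 1 - j/18)
-2940 - Z(-8) = -2940 - (1 - 1/18*(-8)) = -2940 - (1 + 4/9) = -2940 - 1*13/9 = -2940 - 13/9 = -26473/9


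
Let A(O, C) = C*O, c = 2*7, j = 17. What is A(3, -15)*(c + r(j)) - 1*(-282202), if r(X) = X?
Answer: 280807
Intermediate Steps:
c = 14
A(3, -15)*(c + r(j)) - 1*(-282202) = (-15*3)*(14 + 17) - 1*(-282202) = -45*31 + 282202 = -1395 + 282202 = 280807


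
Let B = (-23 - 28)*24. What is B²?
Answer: 1498176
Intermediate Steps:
B = -1224 (B = -51*24 = -1224)
B² = (-1224)² = 1498176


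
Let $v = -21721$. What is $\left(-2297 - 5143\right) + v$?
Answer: $-29161$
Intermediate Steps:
$\left(-2297 - 5143\right) + v = \left(-2297 - 5143\right) - 21721 = -7440 - 21721 = -29161$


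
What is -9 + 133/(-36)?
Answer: -457/36 ≈ -12.694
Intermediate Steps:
-9 + 133/(-36) = -9 + 133*(-1/36) = -9 - 133/36 = -457/36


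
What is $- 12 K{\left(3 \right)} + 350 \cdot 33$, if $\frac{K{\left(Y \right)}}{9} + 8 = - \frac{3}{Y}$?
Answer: $12522$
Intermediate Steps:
$K{\left(Y \right)} = -72 - \frac{27}{Y}$ ($K{\left(Y \right)} = -72 + 9 \left(- \frac{3}{Y}\right) = -72 - \frac{27}{Y}$)
$- 12 K{\left(3 \right)} + 350 \cdot 33 = - 12 \left(-72 - \frac{27}{3}\right) + 350 \cdot 33 = - 12 \left(-72 - 9\right) + 11550 = \left(-12\right) \left(-81\right) + 11550 = 972 + 11550 = 12522$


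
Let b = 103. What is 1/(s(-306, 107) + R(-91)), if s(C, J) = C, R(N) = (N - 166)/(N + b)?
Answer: -12/3929 ≈ -0.0030542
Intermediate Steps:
R(N) = (-166 + N)/(103 + N) (R(N) = (N - 166)/(N + 103) = (-166 + N)/(103 + N))
1/(s(-306, 107) + R(-91)) = 1/(-306 + (-166 - 91)/(103 - 91)) = 1/(-306 - 257/12) = 1/(-3929/12) = -12/3929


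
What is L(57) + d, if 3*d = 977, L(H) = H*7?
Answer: 2174/3 ≈ 724.67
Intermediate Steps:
L(H) = 7*H
d = 977/3 (d = (⅓)*977 = 977/3 ≈ 325.67)
L(57) + d = 7*57 + 977/3 = 399 + 977/3 = 2174/3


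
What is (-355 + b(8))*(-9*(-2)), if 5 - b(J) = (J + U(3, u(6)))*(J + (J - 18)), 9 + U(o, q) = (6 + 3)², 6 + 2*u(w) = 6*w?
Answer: -3420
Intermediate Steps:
u(w) = -3 + 3*w (u(w) = -3 + (6*w)/2 = -3 + 3*w)
U(o, q) = 72 (U(o, q) = -9 + (6 + 3)² = -9 + 9² = -9 + 81 = 72)
b(J) = 5 - (-18 + 2*J)*(72 + J) (b(J) = 5 - (J + 72)*(J + (J - 18)) = 5 - (72 + J)*(J + (-18 + J)) = 5 - (72 + J)*(-18 + 2*J) = 5 - (-18 + 2*J)*(72 + J))
(-355 + b(8))*(-9*(-2)) = (-355 + (1301 - 126*8 - 2*8²))*(-9*(-2)) = (-355 + (1301 - 1008 - 2*64))*18 = (-355 + (1301 - 1008 - 128))*18 = (-355 + 165)*18 = -190*18 = -3420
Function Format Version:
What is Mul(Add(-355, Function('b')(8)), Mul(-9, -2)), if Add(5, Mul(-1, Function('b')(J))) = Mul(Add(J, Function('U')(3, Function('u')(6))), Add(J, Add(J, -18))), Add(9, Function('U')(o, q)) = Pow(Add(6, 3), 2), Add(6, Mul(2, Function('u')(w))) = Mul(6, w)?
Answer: -3420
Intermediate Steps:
Function('u')(w) = Add(-3, Mul(3, w)) (Function('u')(w) = Add(-3, Mul(Rational(1, 2), Mul(6, w))) = Add(-3, Mul(3, w)))
Function('U')(o, q) = 72 (Function('U')(o, q) = Add(-9, Pow(Add(6, 3), 2)) = Add(-9, Pow(9, 2)) = Add(-9, 81) = 72)
Function('b')(J) = Add(5, Mul(-1, Add(-18, Mul(2, J)), Add(72, J))) (Function('b')(J) = Add(5, Mul(-1, Mul(Add(J, 72), Add(J, Add(J, -18))))) = Add(5, Mul(-1, Mul(Add(72, J), Add(J, Add(-18, J))))) = Add(5, Mul(-1, Mul(Add(72, J), Add(-18, Mul(2, J))))) = Add(5, Mul(-1, Mul(Add(-18, Mul(2, J)), Add(72, J)))) = Add(5, Mul(-1, Add(-18, Mul(2, J)), Add(72, J))))
Mul(Add(-355, Function('b')(8)), Mul(-9, -2)) = Mul(Add(-355, Add(1301, Mul(-126, 8), Mul(-2, Pow(8, 2)))), Mul(-9, -2)) = Mul(Add(-355, Add(1301, -1008, Mul(-2, 64))), 18) = Mul(Add(-355, Add(1301, -1008, -128)), 18) = Mul(Add(-355, 165), 18) = Mul(-190, 18) = -3420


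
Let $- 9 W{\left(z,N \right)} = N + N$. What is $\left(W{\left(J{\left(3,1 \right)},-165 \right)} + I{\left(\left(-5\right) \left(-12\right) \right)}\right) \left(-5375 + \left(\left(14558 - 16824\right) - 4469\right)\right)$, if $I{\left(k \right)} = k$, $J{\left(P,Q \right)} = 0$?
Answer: $- \frac{3511900}{3} \approx -1.1706 \cdot 10^{6}$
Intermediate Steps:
$W{\left(z,N \right)} = - \frac{2 N}{9}$ ($W{\left(z,N \right)} = - \frac{N + N}{9} = - \frac{2 N}{9}$)
$\left(W{\left(J{\left(3,1 \right)},-165 \right)} + I{\left(\left(-5\right) \left(-12\right) \right)}\right) \left(-5375 + \left(\left(14558 - 16824\right) - 4469\right)\right) = \left(\left(- \frac{2}{9}\right) \left(-165\right) - -60\right) \left(-5375 + \left(\left(14558 - 16824\right) - 4469\right)\right) = \left(\frac{110}{3} + 60\right) \left(-5375 - 6735\right) = \frac{290 \left(-5375 - 6735\right)}{3} = \frac{290}{3} \left(-12110\right) = - \frac{3511900}{3}$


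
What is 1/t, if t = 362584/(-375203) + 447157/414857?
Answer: 155655590971/17354137383 ≈ 8.9694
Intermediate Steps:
t = 17354137383/155655590971 (t = 362584*(-1/375203) + 447157*(1/414857) = -362584/375203 + 447157/414857 = 17354137383/155655590971 ≈ 0.11149)
1/t = 1/(17354137383/155655590971) = 155655590971/17354137383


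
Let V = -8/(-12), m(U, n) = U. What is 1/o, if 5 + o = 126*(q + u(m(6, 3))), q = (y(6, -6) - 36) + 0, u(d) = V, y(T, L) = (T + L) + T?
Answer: -1/3701 ≈ -0.00027020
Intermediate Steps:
V = ⅔ (V = -8*(-1/12) = ⅔ ≈ 0.66667)
y(T, L) = L + 2*T (y(T, L) = (L + T) + T = L + 2*T)
u(d) = ⅔
q = -30 (q = ((-6 + 2*6) - 36) + 0 = ((-6 + 12) - 36) + 0 = (6 - 36) + 0 = -30 + 0 = -30)
o = -3701 (o = -5 + 126*(-30 + ⅔) = -5 + 126*(-88/3) = -5 - 3696 = -3701)
1/o = 1/(-3701) = -1/3701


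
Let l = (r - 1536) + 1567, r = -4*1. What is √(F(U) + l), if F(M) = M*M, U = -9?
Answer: 6*√3 ≈ 10.392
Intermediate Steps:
F(M) = M²
r = -4
l = 27 (l = (-4 - 1536) + 1567 = -1540 + 1567 = 27)
√(F(U) + l) = √((-9)² + 27) = √(81 + 27) = √108 = 6*√3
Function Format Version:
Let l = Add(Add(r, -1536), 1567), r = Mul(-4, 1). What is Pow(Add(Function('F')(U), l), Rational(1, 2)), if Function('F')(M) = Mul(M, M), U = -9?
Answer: Mul(6, Pow(3, Rational(1, 2))) ≈ 10.392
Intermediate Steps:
Function('F')(M) = Pow(M, 2)
r = -4
l = 27 (l = Add(Add(-4, -1536), 1567) = Add(-1540, 1567) = 27)
Pow(Add(Function('F')(U), l), Rational(1, 2)) = Pow(Add(Pow(-9, 2), 27), Rational(1, 2)) = Pow(Add(81, 27), Rational(1, 2)) = Pow(108, Rational(1, 2)) = Mul(6, Pow(3, Rational(1, 2)))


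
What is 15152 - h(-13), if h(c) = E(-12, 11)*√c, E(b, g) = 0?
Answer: 15152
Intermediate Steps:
h(c) = 0 (h(c) = 0*√c = 0)
15152 - h(-13) = 15152 - 1*0 = 15152 + 0 = 15152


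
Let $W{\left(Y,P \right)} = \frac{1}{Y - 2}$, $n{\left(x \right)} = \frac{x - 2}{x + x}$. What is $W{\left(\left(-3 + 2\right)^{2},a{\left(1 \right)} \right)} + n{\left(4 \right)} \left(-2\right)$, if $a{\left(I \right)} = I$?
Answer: $- \frac{3}{2} \approx -1.5$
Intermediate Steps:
$n{\left(x \right)} = \frac{-2 + x}{2 x}$
$W{\left(Y,P \right)} = \frac{1}{-2 + Y}$
$W{\left(\left(-3 + 2\right)^{2},a{\left(1 \right)} \right)} + n{\left(4 \right)} \left(-2\right) = \frac{1}{-2 + \left(-3 + 2\right)^{2}} + \frac{-2 + 4}{2 \cdot 4} \left(-2\right) = \frac{1}{-2 + \left(-1\right)^{2}} + \frac{1}{2} \cdot \frac{1}{4} \cdot 2 \left(-2\right) = \frac{1}{-2 + 1} + \frac{1}{4} \left(-2\right) = \frac{1}{-1} - \frac{1}{2} = -1 - \frac{1}{2} = - \frac{3}{2}$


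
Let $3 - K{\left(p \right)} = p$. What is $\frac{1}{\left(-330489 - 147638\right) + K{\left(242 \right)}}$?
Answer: $- \frac{1}{478366} \approx -2.0904 \cdot 10^{-6}$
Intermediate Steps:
$K{\left(p \right)} = 3 - p$
$\frac{1}{\left(-330489 - 147638\right) + K{\left(242 \right)}} = \frac{1}{\left(-330489 - 147638\right) + \left(3 - 242\right)} = \frac{1}{-478127 - 239} = \frac{1}{-478366} = - \frac{1}{478366}$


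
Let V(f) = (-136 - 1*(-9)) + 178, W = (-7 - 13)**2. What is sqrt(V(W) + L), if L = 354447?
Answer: sqrt(354498) ≈ 595.40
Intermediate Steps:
W = 400 (W = (-20)**2 = 400)
V(f) = 51 (V(f) = (-136 + 9) + 178 = -127 + 178 = 51)
sqrt(V(W) + L) = sqrt(51 + 354447) = sqrt(354498)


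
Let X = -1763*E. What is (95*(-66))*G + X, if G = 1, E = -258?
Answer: 448584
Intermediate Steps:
X = 454854 (X = -1763*(-258) = 454854)
(95*(-66))*G + X = (95*(-66))*1 + 454854 = -6270*1 + 454854 = -6270 + 454854 = 448584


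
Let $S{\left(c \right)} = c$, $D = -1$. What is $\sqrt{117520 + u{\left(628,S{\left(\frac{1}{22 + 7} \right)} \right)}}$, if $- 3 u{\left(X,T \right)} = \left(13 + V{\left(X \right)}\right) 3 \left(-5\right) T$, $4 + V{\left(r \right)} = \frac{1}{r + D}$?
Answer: $\frac{2 \sqrt{9713787627885}}{18183} \approx 342.81$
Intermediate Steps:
$V{\left(r \right)} = -4 + \frac{1}{-1 + r}$ ($V{\left(r \right)} = -4 + \frac{1}{r - 1} = -4 + \frac{1}{-1 + r}$)
$u{\left(X,T \right)} = 5 T \left(13 + \frac{5 - 4 X}{-1 + X}\right)$ ($u{\left(X,T \right)} = - \frac{\left(13 + \frac{5 - 4 X}{-1 + X}\right) 3 \left(-5\right) T}{3} = - \frac{\left(13 + \frac{5 - 4 X}{-1 + X}\right) \left(- 15 T\right)}{3} = - \frac{\left(-15\right) T \left(13 + \frac{5 - 4 X}{-1 + X}\right)}{3} = 5 T \left(13 + \frac{5 - 4 X}{-1 + X}\right)$)
$\sqrt{117520 + u{\left(628,S{\left(\frac{1}{22 + 7} \right)} \right)}} = \sqrt{117520 + \frac{5 \left(-8 + 9 \cdot 628\right)}{\left(22 + 7\right) \left(-1 + 628\right)}} = \sqrt{117520 + \frac{5 \left(-8 + 5652\right)}{29 \cdot 627}} = \sqrt{117520 + 5 \cdot \frac{1}{29} \cdot \frac{1}{627} \cdot 5644} = \sqrt{117520 + \frac{28220}{18183}} = \sqrt{\frac{2136894380}{18183}} = \frac{2 \sqrt{9713787627885}}{18183}$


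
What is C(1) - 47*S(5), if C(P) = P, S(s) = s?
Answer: -234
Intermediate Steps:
C(1) - 47*S(5) = 1 - 47*5 = 1 - 235 = -234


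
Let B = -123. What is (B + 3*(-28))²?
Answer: 42849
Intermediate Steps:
(B + 3*(-28))² = (-123 + 3*(-28))² = (-123 - 84)² = (-207)² = 42849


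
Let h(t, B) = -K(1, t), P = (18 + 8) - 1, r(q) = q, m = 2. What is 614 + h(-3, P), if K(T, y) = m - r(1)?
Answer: 613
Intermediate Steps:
K(T, y) = 1 (K(T, y) = 2 - 1*1 = 2 - 1 = 1)
P = 25 (P = 26 - 1 = 25)
h(t, B) = -1 (h(t, B) = -1*1 = -1)
614 + h(-3, P) = 614 - 1 = 613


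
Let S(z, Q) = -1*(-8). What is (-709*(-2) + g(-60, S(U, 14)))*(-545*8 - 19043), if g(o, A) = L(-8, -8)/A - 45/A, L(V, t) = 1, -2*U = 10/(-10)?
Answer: -66113475/2 ≈ -3.3057e+7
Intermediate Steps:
U = ½ (U = -5/(-10) = -5*(-1)/10 = -½*(-1) = ½ ≈ 0.50000)
S(z, Q) = 8
g(o, A) = -44/A (g(o, A) = 1/A - 45/A = -44/A)
(-709*(-2) + g(-60, S(U, 14)))*(-545*8 - 19043) = (-709*(-2) - 44/8)*(-545*8 - 19043) = (1418 - 44*⅛)*(-4360 - 19043) = (1418 - 11/2)*(-23403) = (2825/2)*(-23403) = -66113475/2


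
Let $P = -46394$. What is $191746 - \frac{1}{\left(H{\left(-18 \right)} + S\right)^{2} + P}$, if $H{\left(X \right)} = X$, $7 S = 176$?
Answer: $\frac{435417967325}{2270806} \approx 1.9175 \cdot 10^{5}$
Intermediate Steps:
$S = \frac{176}{7}$ ($S = \frac{1}{7} \cdot 176 = \frac{176}{7} \approx 25.143$)
$191746 - \frac{1}{\left(H{\left(-18 \right)} + S\right)^{2} + P} = 191746 - \frac{1}{\left(-18 + \frac{176}{7}\right)^{2} - 46394} = 191746 - \frac{1}{\left(\frac{50}{7}\right)^{2} - 46394} = 191746 - \frac{1}{\frac{2500}{49} - 46394} = 191746 - \frac{1}{- \frac{2270806}{49}} = 191746 - - \frac{49}{2270806} = 191746 + \frac{49}{2270806} = \frac{435417967325}{2270806}$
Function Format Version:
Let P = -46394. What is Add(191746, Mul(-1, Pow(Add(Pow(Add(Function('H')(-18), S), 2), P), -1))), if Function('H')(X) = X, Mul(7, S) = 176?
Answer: Rational(435417967325, 2270806) ≈ 1.9175e+5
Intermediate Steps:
S = Rational(176, 7) (S = Mul(Rational(1, 7), 176) = Rational(176, 7) ≈ 25.143)
Add(191746, Mul(-1, Pow(Add(Pow(Add(Function('H')(-18), S), 2), P), -1))) = Add(191746, Mul(-1, Pow(Add(Pow(Add(-18, Rational(176, 7)), 2), -46394), -1))) = Add(191746, Mul(-1, Pow(Add(Pow(Rational(50, 7), 2), -46394), -1))) = Add(191746, Mul(-1, Pow(Add(Rational(2500, 49), -46394), -1))) = Add(191746, Mul(-1, Pow(Rational(-2270806, 49), -1))) = Add(191746, Mul(-1, Rational(-49, 2270806))) = Add(191746, Rational(49, 2270806)) = Rational(435417967325, 2270806)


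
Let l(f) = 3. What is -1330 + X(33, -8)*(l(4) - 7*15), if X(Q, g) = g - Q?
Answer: 2852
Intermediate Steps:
-1330 + X(33, -8)*(l(4) - 7*15) = -1330 + (-8 - 1*33)*(3 - 7*15) = -1330 + (-8 - 33)*(3 - 105) = -1330 - 41*(-102) = -1330 + 4182 = 2852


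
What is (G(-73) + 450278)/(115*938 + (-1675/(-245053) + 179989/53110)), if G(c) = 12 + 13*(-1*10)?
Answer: 5858726535872800/1403946878015767 ≈ 4.1730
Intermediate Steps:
G(c) = -118 (G(c) = 12 + 13*(-10) = 12 - 130 = -118)
(G(-73) + 450278)/(115*938 + (-1675/(-245053) + 179989/53110)) = (-118 + 450278)/(115*938 + (-1675/(-245053) + 179989/53110)) = 450160/(107870 + (-1675*(-1/245053) + 179989*(1/53110))) = 450160/(107870 + (1675/245053 + 179989/53110)) = 450160/(107870 + 44195803667/13014764830) = 450160/(1403946878015767/13014764830) = 450160*(13014764830/1403946878015767) = 5858726535872800/1403946878015767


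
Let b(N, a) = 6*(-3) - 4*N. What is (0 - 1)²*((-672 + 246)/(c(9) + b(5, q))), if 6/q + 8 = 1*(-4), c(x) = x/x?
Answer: 426/37 ≈ 11.514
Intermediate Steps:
c(x) = 1
q = -½ (q = 6/(-8 + 1*(-4)) = 6/(-8 - 4) = 6/(-12) = 6*(-1/12) = -½ ≈ -0.50000)
b(N, a) = -18 - 4*N
(0 - 1)²*((-672 + 246)/(c(9) + b(5, q))) = (0 - 1)²*((-672 + 246)/(1 + (-18 - 4*5))) = (-1)²*(-426/(1 + (-18 - 20))) = 1*(-426/(1 - 38)) = 1*(-426/(-37)) = 1*(-426*(-1/37)) = 1*(426/37) = 426/37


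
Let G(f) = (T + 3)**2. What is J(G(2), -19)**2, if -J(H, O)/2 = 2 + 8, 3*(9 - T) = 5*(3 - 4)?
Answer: 400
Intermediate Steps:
T = 32/3 (T = 9 - 5*(3 - 4)/3 = 9 - 5*(-1)/3 = 9 - 1/3*(-5) = 9 + 5/3 = 32/3 ≈ 10.667)
G(f) = 1681/9 (G(f) = (32/3 + 3)**2 = (41/3)**2 = 1681/9)
J(H, O) = -20 (J(H, O) = -2*(2 + 8) = -2*10 = -20)
J(G(2), -19)**2 = (-20)**2 = 400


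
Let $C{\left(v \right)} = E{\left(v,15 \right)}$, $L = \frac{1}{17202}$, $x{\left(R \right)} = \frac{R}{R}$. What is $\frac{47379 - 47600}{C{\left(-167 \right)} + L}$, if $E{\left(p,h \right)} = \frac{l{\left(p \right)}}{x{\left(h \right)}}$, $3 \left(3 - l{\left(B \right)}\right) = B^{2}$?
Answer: $\frac{1267214}{53287973} \approx 0.02378$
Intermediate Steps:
$x{\left(R \right)} = 1$
$L = \frac{1}{17202} \approx 5.8133 \cdot 10^{-5}$
$l{\left(B \right)} = 3 - \frac{B^{2}}{3}$
$E{\left(p,h \right)} = 3 - \frac{p^{2}}{3}$ ($E{\left(p,h \right)} = \frac{3 - \frac{p^{2}}{3}}{1} = \left(3 - \frac{p^{2}}{3}\right) 1 = 3 - \frac{p^{2}}{3}$)
$C{\left(v \right)} = 3 - \frac{v^{2}}{3}$
$\frac{47379 - 47600}{C{\left(-167 \right)} + L} = \frac{47379 - 47600}{\left(3 - \frac{\left(-167\right)^{2}}{3}\right) + \frac{1}{17202}} = - \frac{221}{\left(3 - \frac{27889}{3}\right) + \frac{1}{17202}} = - \frac{221}{- \frac{27880}{3} + \frac{1}{17202}} = - \frac{221}{- \frac{53287973}{5734}} = \left(-221\right) \left(- \frac{5734}{53287973}\right) = \frac{1267214}{53287973}$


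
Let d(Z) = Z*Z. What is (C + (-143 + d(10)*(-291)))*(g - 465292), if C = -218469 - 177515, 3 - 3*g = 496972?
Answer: 804888800815/3 ≈ 2.6830e+11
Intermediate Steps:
g = -496969/3 (g = 1 - 1/3*496972 = 1 - 496972/3 = -496969/3 ≈ -1.6566e+5)
d(Z) = Z**2
C = -395984
(C + (-143 + d(10)*(-291)))*(g - 465292) = (-395984 + (-143 + 10**2*(-291)))*(-496969/3 - 465292) = (-395984 + (-143 + 100*(-291)))*(-1892845/3) = (-395984 + (-143 - 29100))*(-1892845/3) = (-395984 - 29243)*(-1892845/3) = -425227*(-1892845/3) = 804888800815/3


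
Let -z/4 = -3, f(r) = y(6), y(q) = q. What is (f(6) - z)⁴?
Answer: 1296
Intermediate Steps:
f(r) = 6
z = 12 (z = -4*(-3) = 12)
(f(6) - z)⁴ = (6 - 1*12)⁴ = (6 - 12)⁴ = (-6)⁴ = 1296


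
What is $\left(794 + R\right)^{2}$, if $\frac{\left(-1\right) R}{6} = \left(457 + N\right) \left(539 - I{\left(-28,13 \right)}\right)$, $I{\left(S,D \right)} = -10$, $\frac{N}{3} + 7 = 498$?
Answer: $40406694103876$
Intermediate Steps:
$N = 1473$ ($N = -21 + 3 \cdot 498 = -21 + 1494 = 1473$)
$R = -6357420$ ($R = - 6 \left(457 + 1473\right) \left(539 - -10\right) = - 6 \cdot 1930 \left(539 + 10\right) = - 6 \cdot 1930 \cdot 549 = \left(-6\right) 1059570 = -6357420$)
$\left(794 + R\right)^{2} = \left(794 - 6357420\right)^{2} = \left(-6356626\right)^{2} = 40406694103876$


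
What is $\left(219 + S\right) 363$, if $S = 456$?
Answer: $245025$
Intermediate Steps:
$\left(219 + S\right) 363 = \left(219 + 456\right) 363 = 675 \cdot 363 = 245025$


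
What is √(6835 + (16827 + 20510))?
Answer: 6*√1227 ≈ 210.17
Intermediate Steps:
√(6835 + (16827 + 20510)) = √(6835 + 37337) = √44172 = 6*√1227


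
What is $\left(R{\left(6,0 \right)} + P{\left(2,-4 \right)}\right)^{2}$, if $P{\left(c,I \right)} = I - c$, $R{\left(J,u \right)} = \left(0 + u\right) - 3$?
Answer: $81$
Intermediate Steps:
$R{\left(J,u \right)} = -3 + u$ ($R{\left(J,u \right)} = u - 3 = -3 + u$)
$\left(R{\left(6,0 \right)} + P{\left(2,-4 \right)}\right)^{2} = \left(\left(-3 + 0\right) - 6\right)^{2} = \left(-3 - 6\right)^{2} = \left(-9\right)^{2} = 81$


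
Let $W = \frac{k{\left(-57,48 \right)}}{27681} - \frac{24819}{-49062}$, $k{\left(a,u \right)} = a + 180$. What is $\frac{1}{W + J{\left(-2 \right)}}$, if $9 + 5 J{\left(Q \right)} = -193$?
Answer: $- \frac{754491790}{30096440891} \approx -0.025069$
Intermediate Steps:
$J{\left(Q \right)} = - \frac{202}{5}$ ($J{\left(Q \right)} = - \frac{9}{5} + \frac{1}{5} \left(-193\right) = - \frac{9}{5} - \frac{193}{5} = - \frac{202}{5}$)
$k{\left(a,u \right)} = 180 + a$
$W = \frac{77005485}{150898358}$ ($W = \frac{180 - 57}{27681} - \frac{24819}{-49062} = 123 \cdot \frac{1}{27681} - - \frac{8273}{16354} = \frac{41}{9227} + \frac{8273}{16354} = \frac{77005485}{150898358} \approx 0.51031$)
$\frac{1}{W + J{\left(-2 \right)}} = \frac{1}{\frac{77005485}{150898358} - \frac{202}{5}} = \frac{1}{- \frac{30096440891}{754491790}} = - \frac{754491790}{30096440891}$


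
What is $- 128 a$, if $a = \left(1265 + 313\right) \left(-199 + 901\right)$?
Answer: $-141792768$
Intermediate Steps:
$a = 1107756$ ($a = 1578 \cdot 702 = 1107756$)
$- 128 a = \left(-128\right) 1107756 = -141792768$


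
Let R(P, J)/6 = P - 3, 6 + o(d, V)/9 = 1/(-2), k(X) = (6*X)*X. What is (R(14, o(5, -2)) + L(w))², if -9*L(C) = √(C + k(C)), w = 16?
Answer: 354388/81 - 176*√97/3 ≈ 3797.4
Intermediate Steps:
k(X) = 6*X²
o(d, V) = -117/2 (o(d, V) = -54 + 9/(-2) = -54 + 9*(-½) = -54 - 9/2 = -117/2)
L(C) = -√(C + 6*C²)/9
R(P, J) = -18 + 6*P (R(P, J) = 6*(P - 3) = 6*(-3 + P) = -18 + 6*P)
(R(14, o(5, -2)) + L(w))² = ((-18 + 6*14) - 4*√(1 + 6*16)/9)² = ((-18 + 84) - 4*√(1 + 96)/9)² = (66 - 4*√97/9)²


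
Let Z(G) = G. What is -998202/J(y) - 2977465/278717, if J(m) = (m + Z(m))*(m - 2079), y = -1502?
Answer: -16153885785247/1499124536654 ≈ -10.776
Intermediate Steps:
J(m) = 2*m*(-2079 + m) (J(m) = (m + m)*(m - 2079) = (2*m)*(-2079 + m) = 2*m*(-2079 + m))
-998202/J(y) - 2977465/278717 = -998202*(-1/(3004*(-2079 - 1502))) - 2977465/278717 = -998202/(2*(-1502)*(-3581)) - 2977465*1/278717 = -998202/10757324 - 2977465/278717 = -998202*1/10757324 - 2977465/278717 = -499101/5378662 - 2977465/278717 = -16153885785247/1499124536654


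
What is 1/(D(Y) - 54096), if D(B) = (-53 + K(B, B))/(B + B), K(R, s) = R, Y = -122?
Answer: -244/13199249 ≈ -1.8486e-5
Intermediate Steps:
D(B) = (-53 + B)/(2*B) (D(B) = (-53 + B)/(B + B) = (-53 + B)/((2*B)) = (-53 + B)*(1/(2*B)) = (-53 + B)/(2*B))
1/(D(Y) - 54096) = 1/((½)*(-53 - 122)/(-122) - 54096) = 1/((½)*(-1/122)*(-175) - 54096) = 1/(175/244 - 54096) = 1/(-13199249/244) = -244/13199249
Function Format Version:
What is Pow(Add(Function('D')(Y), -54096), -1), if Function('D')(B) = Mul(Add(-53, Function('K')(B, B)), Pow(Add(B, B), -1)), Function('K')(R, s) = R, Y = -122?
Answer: Rational(-244, 13199249) ≈ -1.8486e-5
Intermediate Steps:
Function('D')(B) = Mul(Rational(1, 2), Pow(B, -1), Add(-53, B)) (Function('D')(B) = Mul(Add(-53, B), Pow(Add(B, B), -1)) = Mul(Add(-53, B), Pow(Mul(2, B), -1)) = Mul(Add(-53, B), Mul(Rational(1, 2), Pow(B, -1))) = Mul(Rational(1, 2), Pow(B, -1), Add(-53, B)))
Pow(Add(Function('D')(Y), -54096), -1) = Pow(Add(Mul(Rational(1, 2), Pow(-122, -1), Add(-53, -122)), -54096), -1) = Pow(Add(Mul(Rational(1, 2), Rational(-1, 122), -175), -54096), -1) = Pow(Add(Rational(175, 244), -54096), -1) = Pow(Rational(-13199249, 244), -1) = Rational(-244, 13199249)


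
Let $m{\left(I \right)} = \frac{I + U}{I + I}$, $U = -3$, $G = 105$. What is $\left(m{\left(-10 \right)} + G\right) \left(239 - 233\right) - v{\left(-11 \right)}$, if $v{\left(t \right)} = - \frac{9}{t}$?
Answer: $\frac{69639}{110} \approx 633.08$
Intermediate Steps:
$m{\left(I \right)} = \frac{-3 + I}{2 I}$ ($m{\left(I \right)} = \frac{I - 3}{I + I} = \frac{-3 + I}{2 I}$)
$\left(m{\left(-10 \right)} + G\right) \left(239 - 233\right) - v{\left(-11 \right)} = \left(\frac{-3 - 10}{2 \left(-10\right)} + 105\right) \left(239 - 233\right) - - \frac{9}{-11} = \left(\frac{1}{2} \left(- \frac{1}{10}\right) \left(-13\right) + 105\right) 6 - \left(-9\right) \left(- \frac{1}{11}\right) = \left(\frac{13}{20} + 105\right) 6 - \frac{9}{11} = \frac{2113}{20} \cdot 6 - \frac{9}{11} = \frac{6339}{10} - \frac{9}{11} = \frac{69639}{110}$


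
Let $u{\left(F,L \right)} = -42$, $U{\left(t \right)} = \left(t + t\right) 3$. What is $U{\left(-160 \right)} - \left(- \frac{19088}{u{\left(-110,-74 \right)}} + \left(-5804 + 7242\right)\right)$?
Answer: $- \frac{59902}{21} \approx -2852.5$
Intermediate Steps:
$U{\left(t \right)} = 6 t$ ($U{\left(t \right)} = 2 t 3 = 6 t$)
$U{\left(-160 \right)} - \left(- \frac{19088}{u{\left(-110,-74 \right)}} + \left(-5804 + 7242\right)\right) = 6 \left(-160\right) - \left(- \frac{19088}{-42} + \left(-5804 + 7242\right)\right) = -960 - \left(\left(-19088\right) \left(- \frac{1}{42}\right) + 1438\right) = -960 - \left(\frac{9544}{21} + 1438\right) = -960 - \frac{39742}{21} = - \frac{59902}{21}$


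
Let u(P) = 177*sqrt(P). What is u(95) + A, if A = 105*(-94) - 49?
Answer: -9919 + 177*sqrt(95) ≈ -8193.8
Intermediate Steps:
A = -9919 (A = -9870 - 49 = -9919)
u(95) + A = 177*sqrt(95) - 9919 = -9919 + 177*sqrt(95)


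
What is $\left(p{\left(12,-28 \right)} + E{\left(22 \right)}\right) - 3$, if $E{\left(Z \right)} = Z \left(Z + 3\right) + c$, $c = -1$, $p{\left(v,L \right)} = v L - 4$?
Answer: $206$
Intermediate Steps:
$p{\left(v,L \right)} = -4 + L v$ ($p{\left(v,L \right)} = L v - 4 = -4 + L v$)
$E{\left(Z \right)} = -1 + Z \left(3 + Z\right)$ ($E{\left(Z \right)} = Z \left(Z + 3\right) - 1 = Z \left(3 + Z\right) - 1 = -1 + Z \left(3 + Z\right)$)
$\left(p{\left(12,-28 \right)} + E{\left(22 \right)}\right) - 3 = \left(\left(-4 - 336\right) + \left(-1 + 22^{2} + 3 \cdot 22\right)\right) - 3 = \left(\left(-4 - 336\right) + \left(-1 + 484 + 66\right)\right) - 3 = \left(-340 + 549\right) - 3 = 209 - 3 = 206$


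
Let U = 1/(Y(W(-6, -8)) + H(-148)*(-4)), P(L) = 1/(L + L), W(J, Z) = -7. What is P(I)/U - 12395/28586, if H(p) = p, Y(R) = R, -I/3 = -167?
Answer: 358585/2386931 ≈ 0.15023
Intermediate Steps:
I = 501 (I = -3*(-167) = 501)
P(L) = 1/(2*L)
U = 1/585 (U = 1/(-7 - 148*(-4)) = 1/(-7 + 592) = 1/585 ≈ 0.0017094)
P(I)/U - 12395/28586 = ((½)/501)/(1/585) - 12395/28586 = ((½)*(1/501))*585 - 12395*1/28586 = (1/1002)*585 - 12395/28586 = 195/334 - 12395/28586 = 358585/2386931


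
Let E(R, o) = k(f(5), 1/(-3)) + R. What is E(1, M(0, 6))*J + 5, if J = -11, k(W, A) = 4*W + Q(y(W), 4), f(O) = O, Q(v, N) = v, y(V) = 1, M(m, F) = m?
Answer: -237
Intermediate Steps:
k(W, A) = 1 + 4*W (k(W, A) = 4*W + 1 = 1 + 4*W)
E(R, o) = 21 + R (E(R, o) = (1 + 4*5) + R = (1 + 20) + R = 21 + R)
E(1, M(0, 6))*J + 5 = (21 + 1)*(-11) + 5 = 22*(-11) + 5 = -242 + 5 = -237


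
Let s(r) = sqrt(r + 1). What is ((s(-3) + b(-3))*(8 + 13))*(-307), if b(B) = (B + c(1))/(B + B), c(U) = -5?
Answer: -8596 - 6447*I*sqrt(2) ≈ -8596.0 - 9117.4*I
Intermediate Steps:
s(r) = sqrt(1 + r)
b(B) = (-5 + B)/(2*B) (b(B) = (B - 5)/(B + B) = (-5 + B)/((2*B)) = (-5 + B)*(1/(2*B)) = (-5 + B)/(2*B))
((s(-3) + b(-3))*(8 + 13))*(-307) = ((sqrt(1 - 3) + (1/2)*(-5 - 3)/(-3))*(8 + 13))*(-307) = ((sqrt(-2) + (1/2)*(-1/3)*(-8))*21)*(-307) = ((I*sqrt(2) + 4/3)*21)*(-307) = ((4/3 + I*sqrt(2))*21)*(-307) = (28 + 21*I*sqrt(2))*(-307) = -8596 - 6447*I*sqrt(2)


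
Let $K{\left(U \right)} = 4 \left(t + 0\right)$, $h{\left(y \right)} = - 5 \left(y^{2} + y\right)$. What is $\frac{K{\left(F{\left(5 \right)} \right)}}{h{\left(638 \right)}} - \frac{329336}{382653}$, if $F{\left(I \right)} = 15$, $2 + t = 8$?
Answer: $- \frac{37296165524}{43333538985} \approx -0.86068$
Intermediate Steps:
$t = 6$ ($t = -2 + 8 = 6$)
$h{\left(y \right)} = - 5 y - 5 y^{2}$ ($h{\left(y \right)} = - 5 \left(y + y^{2}\right) = - 5 y - 5 y^{2}$)
$K{\left(U \right)} = 24$ ($K{\left(U \right)} = 4 \left(6 + 0\right) = 4 \cdot 6 = 24$)
$\frac{K{\left(F{\left(5 \right)} \right)}}{h{\left(638 \right)}} - \frac{329336}{382653} = \frac{24}{\left(-5\right) 638 \left(1 + 638\right)} - \frac{329336}{382653} = \frac{24}{\left(-5\right) 638 \cdot 639} - \frac{329336}{382653} = \frac{24}{-2038410} - \frac{329336}{382653} = 24 \left(- \frac{1}{2038410}\right) - \frac{329336}{382653} = - \frac{4}{339735} - \frac{329336}{382653} = - \frac{37296165524}{43333538985}$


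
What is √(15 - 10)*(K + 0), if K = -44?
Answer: -44*√5 ≈ -98.387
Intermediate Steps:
√(15 - 10)*(K + 0) = √(15 - 10)*(-44 + 0) = √5*(-44) = -44*√5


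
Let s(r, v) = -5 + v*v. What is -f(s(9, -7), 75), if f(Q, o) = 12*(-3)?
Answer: 36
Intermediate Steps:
s(r, v) = -5 + v**2
f(Q, o) = -36
-f(s(9, -7), 75) = -1*(-36) = 36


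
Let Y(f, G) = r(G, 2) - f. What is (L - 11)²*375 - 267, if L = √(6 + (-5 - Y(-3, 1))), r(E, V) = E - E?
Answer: 44358 - 8250*I*√2 ≈ 44358.0 - 11667.0*I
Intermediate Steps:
r(E, V) = 0
Y(f, G) = -f (Y(f, G) = 0 - f = -f)
L = I*√2 (L = √(6 + (-5 - (-1)*(-3))) = √(6 + (-5 - 1*3)) = √(6 + (-5 - 3)) = √(6 - 8) = √(-2) = I*√2 ≈ 1.4142*I)
(L - 11)²*375 - 267 = (I*√2 - 11)²*375 - 267 = (-11 + I*√2)²*375 - 267 = 375*(-11 + I*√2)² - 267 = -267 + 375*(-11 + I*√2)²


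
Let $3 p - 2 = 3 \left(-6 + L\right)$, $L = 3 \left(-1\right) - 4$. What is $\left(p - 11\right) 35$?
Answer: $- \frac{2450}{3} \approx -816.67$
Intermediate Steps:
$L = -7$ ($L = -3 - 4 = -7$)
$p = - \frac{37}{3}$ ($p = \frac{2}{3} + \frac{3 \left(-6 - 7\right)}{3} = \frac{2}{3} + \frac{3 \left(-13\right)}{3} = \frac{2}{3} + \frac{1}{3} \left(-39\right) = \frac{2}{3} - 13 = - \frac{37}{3} \approx -12.333$)
$\left(p - 11\right) 35 = \left(- \frac{37}{3} - 11\right) 35 = \left(- \frac{70}{3}\right) 35 = - \frac{2450}{3}$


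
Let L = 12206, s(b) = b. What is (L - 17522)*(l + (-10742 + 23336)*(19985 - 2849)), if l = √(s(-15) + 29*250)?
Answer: -1147250127744 - 5316*√7235 ≈ -1.1473e+12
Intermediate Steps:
l = √7235 (l = √(-15 + 29*250) = √(-15 + 7250) = √7235 ≈ 85.059)
(L - 17522)*(l + (-10742 + 23336)*(19985 - 2849)) = (12206 - 17522)*(√7235 + (-10742 + 23336)*(19985 - 2849)) = -5316*(√7235 + 12594*17136) = -5316*(√7235 + 215810784) = -5316*(215810784 + √7235) = -1147250127744 - 5316*√7235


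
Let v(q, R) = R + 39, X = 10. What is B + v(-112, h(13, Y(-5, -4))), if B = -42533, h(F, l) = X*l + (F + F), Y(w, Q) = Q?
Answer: -42508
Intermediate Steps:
h(F, l) = 2*F + 10*l (h(F, l) = 10*l + (F + F) = 10*l + 2*F = 2*F + 10*l)
v(q, R) = 39 + R
B + v(-112, h(13, Y(-5, -4))) = -42533 + (39 + (2*13 + 10*(-4))) = -42533 + (39 + (26 - 40)) = -42533 + (39 - 14) = -42533 + 25 = -42508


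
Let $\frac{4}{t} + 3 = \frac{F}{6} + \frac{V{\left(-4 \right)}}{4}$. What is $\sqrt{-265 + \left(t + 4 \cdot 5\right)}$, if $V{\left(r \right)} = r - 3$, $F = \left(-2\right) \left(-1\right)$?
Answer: $\frac{i \sqrt{690749}}{53} \approx 15.681 i$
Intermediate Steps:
$F = 2$
$V{\left(r \right)} = -3 + r$
$t = - \frac{48}{53}$ ($t = \frac{4}{-3 + \left(\frac{2}{6} + \frac{-3 - 4}{4}\right)} = \frac{4}{-3 + \left(2 \cdot \frac{1}{6} - \frac{7}{4}\right)} = \frac{4}{-3 + \left(\frac{1}{3} - \frac{7}{4}\right)} = \frac{4}{-3 - \frac{17}{12}} = \frac{4}{- \frac{53}{12}} = 4 \left(- \frac{12}{53}\right) = - \frac{48}{53} \approx -0.90566$)
$\sqrt{-265 + \left(t + 4 \cdot 5\right)} = \sqrt{-265 + \left(- \frac{48}{53} + 4 \cdot 5\right)} = \sqrt{-265 + \left(- \frac{48}{53} + 20\right)} = \sqrt{-265 + \frac{1012}{53}} = \sqrt{- \frac{13033}{53}} = \frac{i \sqrt{690749}}{53}$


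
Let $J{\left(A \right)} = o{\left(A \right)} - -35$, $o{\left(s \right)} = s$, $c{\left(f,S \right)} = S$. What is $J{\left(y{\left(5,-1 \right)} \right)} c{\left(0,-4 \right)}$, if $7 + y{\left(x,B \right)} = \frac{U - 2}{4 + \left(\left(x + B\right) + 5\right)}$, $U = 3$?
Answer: $- \frac{1460}{13} \approx -112.31$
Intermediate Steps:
$y{\left(x,B \right)} = -7 + \frac{1}{9 + B + x}$ ($y{\left(x,B \right)} = -7 + \frac{3 - 2}{4 + \left(\left(x + B\right) + 5\right)} = -7 + 1 \frac{1}{4 + \left(\left(B + x\right) + 5\right)} = -7 + 1 \frac{1}{4 + \left(5 + B + x\right)} = -7 + 1 \frac{1}{9 + B + x} = -7 + \frac{1}{9 + B + x}$)
$J{\left(A \right)} = 35 + A$ ($J{\left(A \right)} = A - -35 = A + 35 = 35 + A$)
$J{\left(y{\left(5,-1 \right)} \right)} c{\left(0,-4 \right)} = \left(35 + \frac{-62 - -7 - 35}{9 - 1 + 5}\right) \left(-4\right) = \left(35 + \frac{-62 + 7 - 35}{13}\right) \left(-4\right) = \left(35 + \frac{1}{13} \left(-90\right)\right) \left(-4\right) = \left(35 - \frac{90}{13}\right) \left(-4\right) = \frac{365}{13} \left(-4\right) = - \frac{1460}{13}$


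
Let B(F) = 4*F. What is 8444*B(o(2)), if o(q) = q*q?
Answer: 135104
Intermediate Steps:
o(q) = q**2
8444*B(o(2)) = 8444*(4*2**2) = 8444*(4*4) = 8444*16 = 135104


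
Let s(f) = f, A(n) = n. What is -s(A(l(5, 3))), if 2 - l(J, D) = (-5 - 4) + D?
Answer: -8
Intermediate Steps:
l(J, D) = 11 - D (l(J, D) = 2 - ((-5 - 4) + D) = 2 - (-9 + D) = 2 + (9 - D) = 11 - D)
-s(A(l(5, 3))) = -(11 - 1*3) = -(11 - 3) = -1*8 = -8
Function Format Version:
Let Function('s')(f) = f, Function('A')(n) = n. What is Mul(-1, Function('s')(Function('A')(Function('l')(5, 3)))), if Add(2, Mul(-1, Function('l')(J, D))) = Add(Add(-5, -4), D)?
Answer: -8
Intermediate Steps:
Function('l')(J, D) = Add(11, Mul(-1, D)) (Function('l')(J, D) = Add(2, Mul(-1, Add(Add(-5, -4), D))) = Add(2, Mul(-1, Add(-9, D))) = Add(2, Add(9, Mul(-1, D))) = Add(11, Mul(-1, D)))
Mul(-1, Function('s')(Function('A')(Function('l')(5, 3)))) = Mul(-1, Add(11, Mul(-1, 3))) = Mul(-1, Add(11, -3)) = Mul(-1, 8) = -8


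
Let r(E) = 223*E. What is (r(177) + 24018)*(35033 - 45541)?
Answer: -667142412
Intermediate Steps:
(r(177) + 24018)*(35033 - 45541) = (223*177 + 24018)*(35033 - 45541) = (39471 + 24018)*(-10508) = 63489*(-10508) = -667142412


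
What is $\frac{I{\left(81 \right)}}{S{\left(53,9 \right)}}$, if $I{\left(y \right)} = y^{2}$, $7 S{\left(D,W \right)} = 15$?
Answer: $\frac{15309}{5} \approx 3061.8$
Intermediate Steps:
$S{\left(D,W \right)} = \frac{15}{7}$ ($S{\left(D,W \right)} = \frac{1}{7} \cdot 15 = \frac{15}{7}$)
$\frac{I{\left(81 \right)}}{S{\left(53,9 \right)}} = \frac{81^{2}}{\frac{15}{7}} = 6561 \cdot \frac{7}{15} = \frac{15309}{5}$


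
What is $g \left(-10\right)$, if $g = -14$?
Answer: $140$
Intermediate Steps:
$g \left(-10\right) = \left(-14\right) \left(-10\right) = 140$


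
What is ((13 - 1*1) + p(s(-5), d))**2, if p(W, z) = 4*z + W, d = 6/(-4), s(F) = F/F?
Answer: 49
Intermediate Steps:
s(F) = 1
d = -3/2 (d = 6*(-1/4) = -3/2 ≈ -1.5000)
p(W, z) = W + 4*z
((13 - 1*1) + p(s(-5), d))**2 = ((13 - 1*1) + (1 + 4*(-3/2)))**2 = ((13 - 1) + (1 - 6))**2 = (12 - 5)**2 = 7**2 = 49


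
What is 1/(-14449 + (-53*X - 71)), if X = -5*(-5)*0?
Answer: -1/14520 ≈ -6.8870e-5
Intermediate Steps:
X = 0 (X = 25*0 = 0)
1/(-14449 + (-53*X - 71)) = 1/(-14449 + (-53*0 - 71)) = 1/(-14449 + (0 - 71)) = 1/(-14449 - 71) = 1/(-14520) = -1/14520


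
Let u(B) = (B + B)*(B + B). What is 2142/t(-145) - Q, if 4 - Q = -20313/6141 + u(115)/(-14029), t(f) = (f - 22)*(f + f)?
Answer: -7673151782092/695390945045 ≈ -11.034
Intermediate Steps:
u(B) = 4*B² (u(B) = (2*B)*(2*B) = 4*B²)
t(f) = 2*f*(-22 + f) (t(f) = (-22 + f)*(2*f) = 2*f*(-22 + f))
Q = 318146111/28717363 (Q = 4 - (-20313/6141 + (4*115²)/(-14029)) = 4 - (-20313*1/6141 + (4*13225)*(-1/14029)) = 4 - (-6771/2047 + 52900*(-1/14029)) = 4 - (-6771/2047 - 52900/14029) = 4 - 1*(-203276659/28717363) = 4 + 203276659/28717363 = 318146111/28717363 ≈ 11.079)
2142/t(-145) - Q = 2142/((2*(-145)*(-22 - 145))) - 1*318146111/28717363 = 2142/((2*(-145)*(-167))) - 318146111/28717363 = 2142/48430 - 318146111/28717363 = 2142*(1/48430) - 318146111/28717363 = 1071/24215 - 318146111/28717363 = -7673151782092/695390945045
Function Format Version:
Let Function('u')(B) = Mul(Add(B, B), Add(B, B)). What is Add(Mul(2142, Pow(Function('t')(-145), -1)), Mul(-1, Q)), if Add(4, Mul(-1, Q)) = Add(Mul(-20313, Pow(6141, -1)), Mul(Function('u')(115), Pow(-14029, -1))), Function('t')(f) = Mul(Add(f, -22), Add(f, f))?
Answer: Rational(-7673151782092, 695390945045) ≈ -11.034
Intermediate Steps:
Function('u')(B) = Mul(4, Pow(B, 2)) (Function('u')(B) = Mul(Mul(2, B), Mul(2, B)) = Mul(4, Pow(B, 2)))
Function('t')(f) = Mul(2, f, Add(-22, f)) (Function('t')(f) = Mul(Add(-22, f), Mul(2, f)) = Mul(2, f, Add(-22, f)))
Q = Rational(318146111, 28717363) (Q = Add(4, Mul(-1, Add(Mul(-20313, Pow(6141, -1)), Mul(Mul(4, Pow(115, 2)), Pow(-14029, -1))))) = Add(4, Mul(-1, Add(Mul(-20313, Rational(1, 6141)), Mul(Mul(4, 13225), Rational(-1, 14029))))) = Add(4, Mul(-1, Add(Rational(-6771, 2047), Mul(52900, Rational(-1, 14029))))) = Add(4, Mul(-1, Add(Rational(-6771, 2047), Rational(-52900, 14029)))) = Add(4, Mul(-1, Rational(-203276659, 28717363))) = Add(4, Rational(203276659, 28717363)) = Rational(318146111, 28717363) ≈ 11.079)
Add(Mul(2142, Pow(Function('t')(-145), -1)), Mul(-1, Q)) = Add(Mul(2142, Pow(Mul(2, -145, Add(-22, -145)), -1)), Mul(-1, Rational(318146111, 28717363))) = Add(Mul(2142, Pow(Mul(2, -145, -167), -1)), Rational(-318146111, 28717363)) = Add(Mul(2142, Pow(48430, -1)), Rational(-318146111, 28717363)) = Add(Mul(2142, Rational(1, 48430)), Rational(-318146111, 28717363)) = Add(Rational(1071, 24215), Rational(-318146111, 28717363)) = Rational(-7673151782092, 695390945045)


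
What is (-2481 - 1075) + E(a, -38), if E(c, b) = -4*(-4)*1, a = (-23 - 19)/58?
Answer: -3540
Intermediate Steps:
a = -21/29 (a = -42*1/58 = -21/29 ≈ -0.72414)
E(c, b) = 16 (E(c, b) = 16*1 = 16)
(-2481 - 1075) + E(a, -38) = (-2481 - 1075) + 16 = -3556 + 16 = -3540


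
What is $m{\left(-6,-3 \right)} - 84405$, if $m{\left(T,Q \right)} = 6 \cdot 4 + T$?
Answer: $-84387$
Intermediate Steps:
$m{\left(T,Q \right)} = 24 + T$
$m{\left(-6,-3 \right)} - 84405 = \left(24 - 6\right) - 84405 = 18 - 84405 = -84387$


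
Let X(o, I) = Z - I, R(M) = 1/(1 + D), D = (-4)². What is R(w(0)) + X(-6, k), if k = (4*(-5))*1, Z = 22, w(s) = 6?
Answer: 715/17 ≈ 42.059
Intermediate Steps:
D = 16
k = -20 (k = -20*1 = -20)
R(M) = 1/17 (R(M) = 1/(1 + 16) = 1/17)
X(o, I) = 22 - I
R(w(0)) + X(-6, k) = 1/17 + (22 - 1*(-20)) = 1/17 + (22 + 20) = 1/17 + 42 = 715/17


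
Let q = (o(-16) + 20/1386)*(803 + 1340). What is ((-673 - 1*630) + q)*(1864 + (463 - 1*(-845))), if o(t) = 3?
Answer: 11335928656/693 ≈ 1.6358e+7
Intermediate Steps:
q = 4476727/693 (q = (3 + 20/1386)*(803 + 1340) = (3 + 20*(1/1386))*2143 = (3 + 10/693)*2143 = (2089/693)*2143 = 4476727/693 ≈ 6459.9)
((-673 - 1*630) + q)*(1864 + (463 - 1*(-845))) = ((-673 - 1*630) + 4476727/693)*(1864 + (463 - 1*(-845))) = ((-673 - 630) + 4476727/693)*(1864 + (463 + 845)) = (-1303 + 4476727/693)*(1864 + 1308) = (3573748/693)*3172 = 11335928656/693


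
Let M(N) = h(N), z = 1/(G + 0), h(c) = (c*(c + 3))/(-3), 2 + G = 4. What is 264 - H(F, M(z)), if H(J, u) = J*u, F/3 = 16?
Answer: 292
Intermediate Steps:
F = 48 (F = 3*16 = 48)
G = 2 (G = -2 + 4 = 2)
h(c) = -c*(3 + c)/3 (h(c) = (c*(3 + c))*(-⅓) = -c*(3 + c)/3)
z = ½ (z = 1/(2 + 0) = 1/2 = ½ ≈ 0.50000)
M(N) = -N*(3 + N)/3
264 - H(F, M(z)) = 264 - 48*(-⅓*½*(3 + ½)) = 264 - 48*(-⅓*½*7/2) = 264 - 48*(-7)/12 = 264 - 1*(-28) = 264 + 28 = 292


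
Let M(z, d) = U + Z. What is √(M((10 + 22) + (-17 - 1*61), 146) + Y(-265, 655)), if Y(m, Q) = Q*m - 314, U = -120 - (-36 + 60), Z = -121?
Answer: I*√174154 ≈ 417.32*I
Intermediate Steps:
U = -144 (U = -120 - 1*24 = -120 - 24 = -144)
Y(m, Q) = -314 + Q*m
M(z, d) = -265 (M(z, d) = -144 - 121 = -265)
√(M((10 + 22) + (-17 - 1*61), 146) + Y(-265, 655)) = √(-265 + (-314 + 655*(-265))) = √(-265 + (-314 - 173575)) = √(-265 - 173889) = √(-174154) = I*√174154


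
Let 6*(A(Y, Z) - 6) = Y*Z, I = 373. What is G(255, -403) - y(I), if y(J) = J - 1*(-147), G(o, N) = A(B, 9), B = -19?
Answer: -1085/2 ≈ -542.50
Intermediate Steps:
A(Y, Z) = 6 + Y*Z/6 (A(Y, Z) = 6 + (Y*Z)/6 = 6 + Y*Z/6)
G(o, N) = -45/2 (G(o, N) = 6 + (⅙)*(-19)*9 = 6 - 57/2 = -45/2)
y(J) = 147 + J (y(J) = J + 147 = 147 + J)
G(255, -403) - y(I) = -45/2 - (147 + 373) = -45/2 - 1*520 = -45/2 - 520 = -1085/2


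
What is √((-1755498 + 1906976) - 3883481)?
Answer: 33*I*√3427 ≈ 1931.8*I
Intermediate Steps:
√((-1755498 + 1906976) - 3883481) = √(151478 - 3883481) = √(-3732003) = 33*I*√3427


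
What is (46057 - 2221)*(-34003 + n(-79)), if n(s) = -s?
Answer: -1487092464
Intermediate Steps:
(46057 - 2221)*(-34003 + n(-79)) = (46057 - 2221)*(-34003 - 1*(-79)) = 43836*(-34003 + 79) = 43836*(-33924) = -1487092464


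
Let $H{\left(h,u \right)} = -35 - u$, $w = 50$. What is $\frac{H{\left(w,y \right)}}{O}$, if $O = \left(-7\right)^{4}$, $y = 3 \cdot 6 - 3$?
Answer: $- \frac{50}{2401} \approx -0.020825$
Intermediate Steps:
$y = 15$ ($y = 18 - 3 = 15$)
$O = 2401$
$\frac{H{\left(w,y \right)}}{O} = \frac{-35 - 15}{2401} = \left(-35 - 15\right) \frac{1}{2401} = \left(-50\right) \frac{1}{2401} = - \frac{50}{2401}$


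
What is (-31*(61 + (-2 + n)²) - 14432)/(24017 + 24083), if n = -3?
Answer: -8549/24050 ≈ -0.35547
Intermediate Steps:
(-31*(61 + (-2 + n)²) - 14432)/(24017 + 24083) = (-31*(61 + (-2 - 3)²) - 14432)/(24017 + 24083) = (-31*(61 + (-5)²) - 14432)/48100 = (-31*(61 + 25) - 14432)*(1/48100) = (-31*86 - 14432)*(1/48100) = (-2666 - 14432)*(1/48100) = -17098*1/48100 = -8549/24050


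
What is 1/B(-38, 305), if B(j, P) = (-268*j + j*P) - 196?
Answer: -1/1602 ≈ -0.00062422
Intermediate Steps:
B(j, P) = -196 - 268*j + P*j (B(j, P) = (-268*j + P*j) - 196 = -196 - 268*j + P*j)
1/B(-38, 305) = 1/(-196 - 268*(-38) + 305*(-38)) = 1/(-196 + 10184 - 11590) = 1/(-1602) = -1/1602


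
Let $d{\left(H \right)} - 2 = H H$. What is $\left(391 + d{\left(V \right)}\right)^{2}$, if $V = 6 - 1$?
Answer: $174724$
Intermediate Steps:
$V = 5$ ($V = 6 - 1 = 5$)
$d{\left(H \right)} = 2 + H^{2}$ ($d{\left(H \right)} = 2 + H H = 2 + H^{2}$)
$\left(391 + d{\left(V \right)}\right)^{2} = \left(391 + \left(2 + 5^{2}\right)\right)^{2} = \left(391 + \left(2 + 25\right)\right)^{2} = \left(391 + 27\right)^{2} = 418^{2} = 174724$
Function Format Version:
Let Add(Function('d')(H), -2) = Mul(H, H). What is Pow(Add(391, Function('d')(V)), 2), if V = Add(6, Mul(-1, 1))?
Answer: 174724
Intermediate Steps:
V = 5 (V = Add(6, -1) = 5)
Function('d')(H) = Add(2, Pow(H, 2)) (Function('d')(H) = Add(2, Mul(H, H)) = Add(2, Pow(H, 2)))
Pow(Add(391, Function('d')(V)), 2) = Pow(Add(391, Add(2, Pow(5, 2))), 2) = Pow(Add(391, Add(2, 25)), 2) = Pow(Add(391, 27), 2) = Pow(418, 2) = 174724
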